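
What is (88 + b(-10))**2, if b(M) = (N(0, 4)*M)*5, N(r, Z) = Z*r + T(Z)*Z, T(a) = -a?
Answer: 788544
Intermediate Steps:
N(r, Z) = -Z**2 + Z*r (N(r, Z) = Z*r + (-Z)*Z = Z*r - Z**2 = -Z**2 + Z*r)
b(M) = -80*M (b(M) = ((4*(0 - 1*4))*M)*5 = ((4*(0 - 4))*M)*5 = ((4*(-4))*M)*5 = -16*M*5 = -80*M)
(88 + b(-10))**2 = (88 - 80*(-10))**2 = (88 + 800)**2 = 888**2 = 788544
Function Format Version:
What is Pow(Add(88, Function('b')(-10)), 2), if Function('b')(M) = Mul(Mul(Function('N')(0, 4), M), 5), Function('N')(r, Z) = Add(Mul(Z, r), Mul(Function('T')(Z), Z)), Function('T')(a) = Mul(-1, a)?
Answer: 788544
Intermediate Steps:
Function('N')(r, Z) = Add(Mul(-1, Pow(Z, 2)), Mul(Z, r)) (Function('N')(r, Z) = Add(Mul(Z, r), Mul(Mul(-1, Z), Z)) = Add(Mul(Z, r), Mul(-1, Pow(Z, 2))) = Add(Mul(-1, Pow(Z, 2)), Mul(Z, r)))
Function('b')(M) = Mul(-80, M) (Function('b')(M) = Mul(Mul(Mul(4, Add(0, Mul(-1, 4))), M), 5) = Mul(Mul(Mul(4, Add(0, -4)), M), 5) = Mul(Mul(Mul(4, -4), M), 5) = Mul(Mul(-16, M), 5) = Mul(-80, M))
Pow(Add(88, Function('b')(-10)), 2) = Pow(Add(88, Mul(-80, -10)), 2) = Pow(Add(88, 800), 2) = Pow(888, 2) = 788544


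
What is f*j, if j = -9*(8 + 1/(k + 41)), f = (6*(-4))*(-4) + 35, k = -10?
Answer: -293571/31 ≈ -9470.0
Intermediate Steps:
f = 131 (f = -24*(-4) + 35 = 96 + 35 = 131)
j = -2241/31 (j = -9*(8 + 1/(-10 + 41)) = -9*(8 + 1/31) = -9*249/31 = -2241/31 ≈ -72.290)
f*j = 131*(-2241/31) = -293571/31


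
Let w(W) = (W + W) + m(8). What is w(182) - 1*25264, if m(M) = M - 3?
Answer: -24895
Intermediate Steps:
m(M) = -3 + M
w(W) = 5 + 2*W (w(W) = (W + W) + (-3 + 8) = 2*W + 5 = 5 + 2*W)
w(182) - 1*25264 = (5 + 2*182) - 1*25264 = (5 + 364) - 25264 = 369 - 25264 = -24895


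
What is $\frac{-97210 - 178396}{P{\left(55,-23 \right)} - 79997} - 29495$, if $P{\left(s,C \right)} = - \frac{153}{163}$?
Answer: $- \frac{192279982951}{6519832} \approx -29492.0$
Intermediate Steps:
$P{\left(s,C \right)} = - \frac{153}{163}$ ($P{\left(s,C \right)} = \left(-153\right) \frac{1}{163} = - \frac{153}{163}$)
$\frac{-97210 - 178396}{P{\left(55,-23 \right)} - 79997} - 29495 = \frac{-97210 - 178396}{- \frac{153}{163} - 79997} - 29495 = - \frac{275606}{- \frac{13039664}{163}} - 29495 = \left(-275606\right) \left(- \frac{163}{13039664}\right) - 29495 = \frac{22461889}{6519832} - 29495 = - \frac{192279982951}{6519832}$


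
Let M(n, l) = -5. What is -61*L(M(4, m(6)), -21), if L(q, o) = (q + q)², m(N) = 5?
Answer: -6100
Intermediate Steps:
L(q, o) = 4*q² (L(q, o) = (2*q)² = 4*q²)
-61*L(M(4, m(6)), -21) = -244*(-5)² = -244*25 = -61*100 = -6100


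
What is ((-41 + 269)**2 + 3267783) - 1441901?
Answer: 1877866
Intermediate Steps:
((-41 + 269)**2 + 3267783) - 1441901 = (228**2 + 3267783) - 1441901 = (51984 + 3267783) - 1441901 = 3319767 - 1441901 = 1877866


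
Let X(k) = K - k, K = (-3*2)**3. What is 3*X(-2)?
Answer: -642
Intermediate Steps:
K = -216 (K = (-6)**3 = -216)
X(k) = -216 - k
3*X(-2) = 3*(-216 - 1*(-2)) = 3*(-216 + 2) = 3*(-214) = -642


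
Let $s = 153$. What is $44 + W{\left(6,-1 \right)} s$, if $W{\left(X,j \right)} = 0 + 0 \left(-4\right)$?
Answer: $44$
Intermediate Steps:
$W{\left(X,j \right)} = 0$ ($W{\left(X,j \right)} = 0 + 0 = 0$)
$44 + W{\left(6,-1 \right)} s = 44 + 0 \cdot 153 = 44 + 0 = 44$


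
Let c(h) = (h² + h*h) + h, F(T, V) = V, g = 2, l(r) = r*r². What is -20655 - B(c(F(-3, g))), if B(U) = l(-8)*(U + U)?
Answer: -10415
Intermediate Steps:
l(r) = r³
c(h) = h + 2*h² (c(h) = (h² + h²) + h = 2*h² + h = h + 2*h²)
B(U) = -1024*U (B(U) = (-8)³*(U + U) = -1024*U)
-20655 - B(c(F(-3, g))) = -20655 - (-1024)*2*(1 + 2*2) = -20655 - (-1024)*2*(1 + 4) = -20655 - (-1024)*2*5 = -20655 - (-1024)*10 = -20655 - 1*(-10240) = -20655 + 10240 = -10415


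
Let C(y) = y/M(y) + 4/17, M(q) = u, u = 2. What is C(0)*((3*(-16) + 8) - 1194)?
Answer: -4936/17 ≈ -290.35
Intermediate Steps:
M(q) = 2
C(y) = 4/17 + y/2 (C(y) = y/2 + 4/17 = 4/17 + y/2)
C(0)*((3*(-16) + 8) - 1194) = (4/17 + (½)*0)*((3*(-16) + 8) - 1194) = (4/17 + 0)*((-48 + 8) - 1194) = 4*(-40 - 1194)/17 = (4/17)*(-1234) = -4936/17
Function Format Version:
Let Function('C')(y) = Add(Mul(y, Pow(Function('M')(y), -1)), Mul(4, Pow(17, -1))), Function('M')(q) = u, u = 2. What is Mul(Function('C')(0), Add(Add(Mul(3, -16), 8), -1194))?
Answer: Rational(-4936, 17) ≈ -290.35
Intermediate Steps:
Function('M')(q) = 2
Function('C')(y) = Add(Rational(4, 17), Mul(Rational(1, 2), y)) (Function('C')(y) = Add(Mul(y, Pow(2, -1)), Mul(4, Pow(17, -1))) = Add(Mul(y, Rational(1, 2)), Mul(4, Rational(1, 17))) = Add(Mul(Rational(1, 2), y), Rational(4, 17)) = Add(Rational(4, 17), Mul(Rational(1, 2), y)))
Mul(Function('C')(0), Add(Add(Mul(3, -16), 8), -1194)) = Mul(Add(Rational(4, 17), Mul(Rational(1, 2), 0)), Add(Add(Mul(3, -16), 8), -1194)) = Mul(Add(Rational(4, 17), 0), Add(Add(-48, 8), -1194)) = Mul(Rational(4, 17), Add(-40, -1194)) = Mul(Rational(4, 17), -1234) = Rational(-4936, 17)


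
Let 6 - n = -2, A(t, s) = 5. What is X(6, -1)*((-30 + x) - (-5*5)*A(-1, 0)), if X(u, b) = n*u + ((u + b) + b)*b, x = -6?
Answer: 3916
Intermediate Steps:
n = 8 (n = 6 - 1*(-2) = 6 + 2 = 8)
X(u, b) = 8*u + b*(u + 2*b) (X(u, b) = 8*u + ((u + b) + b)*b = 8*u + ((b + u) + b)*b = 8*u + (u + 2*b)*b = 8*u + b*(u + 2*b))
X(6, -1)*((-30 + x) - (-5*5)*A(-1, 0)) = (2*(-1)² + 8*6 - 1*6)*((-30 - 6) - (-5*5)*5) = (2*1 + 48 - 6)*(-36 - (-25)*5) = (2 + 48 - 6)*(-36 - 1*(-125)) = 44*(-36 + 125) = 44*89 = 3916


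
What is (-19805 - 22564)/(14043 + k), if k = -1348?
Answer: -42369/12695 ≈ -3.3375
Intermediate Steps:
(-19805 - 22564)/(14043 + k) = (-19805 - 22564)/(14043 - 1348) = -42369/12695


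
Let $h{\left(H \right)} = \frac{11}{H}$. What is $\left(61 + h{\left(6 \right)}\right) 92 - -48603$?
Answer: $\frac{163151}{3} \approx 54384.0$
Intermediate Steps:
$\left(61 + h{\left(6 \right)}\right) 92 - -48603 = \left(61 + \frac{11}{6}\right) 92 - -48603 = \left(61 + 11 \cdot \frac{1}{6}\right) 92 + 48603 = \left(61 + \frac{11}{6}\right) 92 + 48603 = \frac{377}{6} \cdot 92 + 48603 = \frac{17342}{3} + 48603 = \frac{163151}{3}$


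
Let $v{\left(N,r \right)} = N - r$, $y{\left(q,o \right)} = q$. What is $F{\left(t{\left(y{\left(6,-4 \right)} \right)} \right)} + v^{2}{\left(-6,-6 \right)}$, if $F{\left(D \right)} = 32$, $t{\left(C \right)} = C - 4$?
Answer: $32$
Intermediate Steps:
$t{\left(C \right)} = -4 + C$
$F{\left(t{\left(y{\left(6,-4 \right)} \right)} \right)} + v^{2}{\left(-6,-6 \right)} = 32 + \left(-6 - -6\right)^{2} = 32 + \left(-6 + 6\right)^{2} = 32 + 0^{2} = 32 + 0 = 32$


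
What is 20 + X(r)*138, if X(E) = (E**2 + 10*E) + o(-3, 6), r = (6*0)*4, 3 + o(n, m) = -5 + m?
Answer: -256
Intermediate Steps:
o(n, m) = -8 + m (o(n, m) = -3 + (-5 + m) = -8 + m)
r = 0 (r = 0*4 = 0)
X(E) = -2 + E**2 + 10*E (X(E) = (E**2 + 10*E) + (-8 + 6) = (E**2 + 10*E) - 2 = -2 + E**2 + 10*E)
20 + X(r)*138 = 20 + (-2 + 0**2 + 10*0)*138 = 20 + (-2 + 0 + 0)*138 = 20 - 2*138 = 20 - 276 = -256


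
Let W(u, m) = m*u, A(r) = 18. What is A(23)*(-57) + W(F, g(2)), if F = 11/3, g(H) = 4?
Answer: -3034/3 ≈ -1011.3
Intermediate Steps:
F = 11/3 (F = 11*(1/3) = 11/3 ≈ 3.6667)
A(23)*(-57) + W(F, g(2)) = 18*(-57) + 4*(11/3) = -1026 + 44/3 = -3034/3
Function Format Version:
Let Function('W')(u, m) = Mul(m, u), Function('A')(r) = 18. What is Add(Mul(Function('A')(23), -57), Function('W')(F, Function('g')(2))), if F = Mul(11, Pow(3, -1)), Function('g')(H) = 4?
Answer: Rational(-3034, 3) ≈ -1011.3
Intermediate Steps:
F = Rational(11, 3) (F = Mul(11, Rational(1, 3)) = Rational(11, 3) ≈ 3.6667)
Add(Mul(Function('A')(23), -57), Function('W')(F, Function('g')(2))) = Add(Mul(18, -57), Mul(4, Rational(11, 3))) = Add(-1026, Rational(44, 3)) = Rational(-3034, 3)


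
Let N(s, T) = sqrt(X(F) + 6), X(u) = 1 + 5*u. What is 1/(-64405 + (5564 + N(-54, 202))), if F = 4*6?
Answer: -58841/3462263154 - sqrt(127)/3462263154 ≈ -1.6998e-5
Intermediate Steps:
F = 24
N(s, T) = sqrt(127) (N(s, T) = sqrt((1 + 5*24) + 6) = sqrt((1 + 120) + 6) = sqrt(121 + 6) = sqrt(127))
1/(-64405 + (5564 + N(-54, 202))) = 1/(-64405 + (5564 + sqrt(127))) = 1/(-58841 + sqrt(127))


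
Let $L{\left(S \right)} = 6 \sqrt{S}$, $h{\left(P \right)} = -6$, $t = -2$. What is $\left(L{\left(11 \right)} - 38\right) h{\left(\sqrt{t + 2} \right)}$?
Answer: $228 - 36 \sqrt{11} \approx 108.6$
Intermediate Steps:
$\left(L{\left(11 \right)} - 38\right) h{\left(\sqrt{t + 2} \right)} = \left(6 \sqrt{11} - 38\right) \left(-6\right) = \left(-38 + 6 \sqrt{11}\right) \left(-6\right) = 228 - 36 \sqrt{11}$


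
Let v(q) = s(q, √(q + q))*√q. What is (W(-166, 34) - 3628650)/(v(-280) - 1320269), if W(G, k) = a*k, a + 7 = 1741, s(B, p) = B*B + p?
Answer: 3569694/(1320269 + 280*√2 - 156800*I*√70) ≈ 1.3605 + 1.3514*I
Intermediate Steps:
s(B, p) = p + B² (s(B, p) = B² + p = p + B²)
a = 1734 (a = -7 + 1741 = 1734)
W(G, k) = 1734*k
v(q) = √q*(q² + √2*√q) (v(q) = (√(q + q) + q²)*√q = (√(2*q) + q²)*√q = (√2*√q + q²)*√q = (q² + √2*√q)*√q = √q*(q² + √2*√q))
(W(-166, 34) - 3628650)/(v(-280) - 1320269) = (1734*34 - 3628650)/(((-280)^(5/2) - 280*√2) - 1320269) = (58956 - 3628650)/((156800*I*√70 - 280*√2) - 1320269) = -3569694/((-280*√2 + 156800*I*√70) - 1320269) = -3569694/(-1320269 - 280*√2 + 156800*I*√70)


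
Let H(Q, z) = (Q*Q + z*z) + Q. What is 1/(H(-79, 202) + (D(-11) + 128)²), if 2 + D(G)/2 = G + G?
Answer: 1/53366 ≈ 1.8739e-5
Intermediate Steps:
H(Q, z) = Q + Q² + z² (H(Q, z) = (Q² + z²) + Q = Q + Q² + z²)
D(G) = -4 + 4*G (D(G) = -4 + 2*(G + G) = -4 + 2*(2*G) = -4 + 4*G)
1/(H(-79, 202) + (D(-11) + 128)²) = 1/((-79 + (-79)² + 202²) + ((-4 + 4*(-11)) + 128)²) = 1/((-79 + 6241 + 40804) + ((-4 - 44) + 128)²) = 1/(46966 + (-48 + 128)²) = 1/(46966 + 80²) = 1/(46966 + 6400) = 1/53366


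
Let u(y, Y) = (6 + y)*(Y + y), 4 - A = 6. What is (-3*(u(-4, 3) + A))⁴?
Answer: 20736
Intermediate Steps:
A = -2 (A = 4 - 1*6 = 4 - 6 = -2)
(-3*(u(-4, 3) + A))⁴ = (-3*(((-4)² + 6*3 + 6*(-4) + 3*(-4)) - 2))⁴ = (-3*((16 + 18 - 24 - 12) - 2))⁴ = (-3*(-2 - 2))⁴ = (-3*(-4))⁴ = 12⁴ = 20736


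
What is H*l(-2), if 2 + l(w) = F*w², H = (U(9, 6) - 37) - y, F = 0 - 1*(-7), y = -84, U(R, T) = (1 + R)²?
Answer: 3822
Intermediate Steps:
F = 7 (F = 0 + 7 = 7)
H = 147 (H = ((1 + 9)² - 37) - 1*(-84) = (10² - 37) + 84 = (100 - 37) + 84 = 63 + 84 = 147)
l(w) = -2 + 7*w²
H*l(-2) = 147*(-2 + 7*(-2)²) = 147*(-2 + 7*4) = 147*(-2 + 28) = 147*26 = 3822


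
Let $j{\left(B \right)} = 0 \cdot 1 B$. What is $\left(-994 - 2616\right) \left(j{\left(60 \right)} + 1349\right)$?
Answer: $-4869890$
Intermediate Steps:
$j{\left(B \right)} = 0$ ($j{\left(B \right)} = 0 B = 0$)
$\left(-994 - 2616\right) \left(j{\left(60 \right)} + 1349\right) = \left(-994 - 2616\right) \left(0 + 1349\right) = \left(-3610\right) 1349 = -4869890$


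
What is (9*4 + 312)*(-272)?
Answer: -94656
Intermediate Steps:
(9*4 + 312)*(-272) = (36 + 312)*(-272) = 348*(-272) = -94656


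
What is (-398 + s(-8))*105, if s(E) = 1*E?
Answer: -42630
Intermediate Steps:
s(E) = E
(-398 + s(-8))*105 = (-398 - 8)*105 = -406*105 = -42630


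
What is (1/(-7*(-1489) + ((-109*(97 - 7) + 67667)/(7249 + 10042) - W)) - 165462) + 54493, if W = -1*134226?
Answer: -277553855763513/2501183716 ≈ -1.1097e+5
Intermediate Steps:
W = -134226
(1/(-7*(-1489) + ((-109*(97 - 7) + 67667)/(7249 + 10042) - W)) - 165462) + 54493 = (1/(-7*(-1489) + ((-109*(97 - 7) + 67667)/(7249 + 10042) - 1*(-134226))) - 165462) + 54493 = (1/(10423 + ((-109*90 + 67667)/17291 + 134226)) - 165462) + 54493 = (1/(10423 + ((-9810 + 67667)*(1/17291) + 134226)) - 165462) + 54493 = (1/(10423 + (57857*(1/17291) + 134226)) - 165462) + 54493 = (1/(10423 + (57857/17291 + 134226)) - 165462) + 54493 = (1/(10423 + 2320959623/17291) - 165462) + 54493 = (1/(2501183716/17291) - 165462) + 54493 = (17291/2501183716 - 165462) + 54493 = -413850859999501/2501183716 + 54493 = -277553855763513/2501183716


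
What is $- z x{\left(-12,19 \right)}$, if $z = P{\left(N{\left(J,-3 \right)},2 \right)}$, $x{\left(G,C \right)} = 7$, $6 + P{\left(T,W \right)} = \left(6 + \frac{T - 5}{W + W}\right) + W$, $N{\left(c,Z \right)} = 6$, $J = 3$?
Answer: $- \frac{63}{4} \approx -15.75$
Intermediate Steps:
$P{\left(T,W \right)} = W + \frac{-5 + T}{2 W}$ ($P{\left(T,W \right)} = -6 + \left(\left(6 + \frac{T - 5}{W + W}\right) + W\right) = -6 + \left(\left(6 + \frac{-5 + T}{2 W}\right) + W\right) = -6 + \left(6 + W + \frac{-5 + T}{2 W}\right) = W + \frac{-5 + T}{2 W}$)
$z = \frac{9}{4}$ ($z = \frac{-5 + 6 + 2 \cdot 2^{2}}{2 \cdot 2} = \frac{1}{2} \cdot \frac{1}{2} \left(-5 + 6 + 2 \cdot 4\right) = \frac{1}{2} \cdot \frac{1}{2} \left(-5 + 6 + 8\right) = \frac{1}{2} \cdot \frac{1}{2} \cdot 9 = \frac{9}{4} \approx 2.25$)
$- z x{\left(-12,19 \right)} = - \frac{9 \cdot 7}{4} = \left(-1\right) \frac{63}{4} = - \frac{63}{4}$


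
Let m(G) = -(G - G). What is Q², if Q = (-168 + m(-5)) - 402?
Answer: 324900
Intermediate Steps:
m(G) = 0 (m(G) = -1*0 = 0)
Q = -570 (Q = (-168 + 0) - 402 = -168 - 402 = -570)
Q² = (-570)² = 324900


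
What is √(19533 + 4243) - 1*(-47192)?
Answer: 47192 + 4*√1486 ≈ 47346.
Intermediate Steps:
√(19533 + 4243) - 1*(-47192) = √23776 + 47192 = 4*√1486 + 47192 = 47192 + 4*√1486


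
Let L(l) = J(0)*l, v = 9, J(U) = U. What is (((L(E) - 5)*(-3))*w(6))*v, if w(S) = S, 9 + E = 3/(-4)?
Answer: 810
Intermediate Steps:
E = -39/4 (E = -9 + 3/(-4) = -9 + 3*(-1/4) = -9 - 3/4 = -39/4 ≈ -9.7500)
L(l) = 0 (L(l) = 0*l = 0)
(((L(E) - 5)*(-3))*w(6))*v = (((0 - 5)*(-3))*6)*9 = (-5*(-3)*6)*9 = (15*6)*9 = 90*9 = 810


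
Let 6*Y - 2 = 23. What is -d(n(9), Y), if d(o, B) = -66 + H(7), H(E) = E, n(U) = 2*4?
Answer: 59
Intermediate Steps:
n(U) = 8
Y = 25/6 (Y = 1/3 + (1/6)*23 = 1/3 + 23/6 = 25/6 ≈ 4.1667)
d(o, B) = -59 (d(o, B) = -66 + 7 = -59)
-d(n(9), Y) = -1*(-59) = 59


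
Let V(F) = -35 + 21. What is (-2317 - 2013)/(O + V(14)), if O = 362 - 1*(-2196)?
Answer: -2165/1272 ≈ -1.7020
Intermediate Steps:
O = 2558 (O = 362 + 2196 = 2558)
V(F) = -14
(-2317 - 2013)/(O + V(14)) = (-2317 - 2013)/(2558 - 14) = -4330/2544 = -4330*1/2544 = -2165/1272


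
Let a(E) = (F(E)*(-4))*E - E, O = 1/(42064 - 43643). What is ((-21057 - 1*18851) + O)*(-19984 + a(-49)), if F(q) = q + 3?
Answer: 1824339535083/1579 ≈ 1.1554e+9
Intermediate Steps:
F(q) = 3 + q
O = -1/1579 (O = 1/(-1579) = -1/1579 ≈ -0.00063331)
a(E) = -E + E*(-12 - 4*E) (a(E) = ((3 + E)*(-4))*E - E = (-12 - 4*E)*E - E = E*(-12 - 4*E) - E = -E + E*(-12 - 4*E))
((-21057 - 1*18851) + O)*(-19984 + a(-49)) = ((-21057 - 1*18851) - 1/1579)*(-19984 - 1*(-49)*(13 + 4*(-49))) = ((-21057 - 18851) - 1/1579)*(-19984 - 1*(-49)*(13 - 196)) = (-39908 - 1/1579)*(-19984 - 1*(-49)*(-183)) = -63014733*(-19984 - 8967)/1579 = -63014733/1579*(-28951) = 1824339535083/1579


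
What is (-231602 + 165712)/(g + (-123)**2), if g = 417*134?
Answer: -65890/71007 ≈ -0.92794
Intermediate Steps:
g = 55878
(-231602 + 165712)/(g + (-123)**2) = (-231602 + 165712)/(55878 + (-123)**2) = -65890/(55878 + 15129) = -65890/71007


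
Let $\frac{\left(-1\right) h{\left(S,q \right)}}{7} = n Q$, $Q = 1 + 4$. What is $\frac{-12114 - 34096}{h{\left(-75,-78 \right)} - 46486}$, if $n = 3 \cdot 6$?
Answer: $\frac{23105}{23558} \approx 0.98077$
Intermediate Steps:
$n = 18$
$Q = 5$
$h{\left(S,q \right)} = -630$ ($h{\left(S,q \right)} = - 7 \cdot 18 \cdot 5 = \left(-7\right) 90 = -630$)
$\frac{-12114 - 34096}{h{\left(-75,-78 \right)} - 46486} = \frac{-12114 - 34096}{-630 - 46486} = - \frac{46210}{-47116} = \left(-46210\right) \left(- \frac{1}{47116}\right) = \frac{23105}{23558}$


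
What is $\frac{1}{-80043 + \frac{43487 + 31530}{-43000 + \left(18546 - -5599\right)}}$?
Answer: $- \frac{18855}{1509285782} \approx -1.2493 \cdot 10^{-5}$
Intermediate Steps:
$\frac{1}{-80043 + \frac{43487 + 31530}{-43000 + \left(18546 - -5599\right)}} = \frac{1}{-80043 + \frac{75017}{-43000 + \left(18546 + 5599\right)}} = \frac{1}{-80043 + \frac{75017}{-43000 + 24145}} = \frac{1}{-80043 + \frac{75017}{-18855}} = \frac{1}{-80043 + 75017 \left(- \frac{1}{18855}\right)} = \frac{1}{-80043 - \frac{75017}{18855}} = \frac{1}{- \frac{1509285782}{18855}} = - \frac{18855}{1509285782}$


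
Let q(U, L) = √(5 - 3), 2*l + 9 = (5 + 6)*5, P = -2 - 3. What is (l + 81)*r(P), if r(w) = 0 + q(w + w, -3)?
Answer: 104*√2 ≈ 147.08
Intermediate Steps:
P = -5
l = 23 (l = -9/2 + ((5 + 6)*5)/2 = -9/2 + (11*5)/2 = -9/2 + (½)*55 = -9/2 + 55/2 = 23)
q(U, L) = √2
r(w) = √2 (r(w) = 0 + √2 = √2)
(l + 81)*r(P) = (23 + 81)*√2 = 104*√2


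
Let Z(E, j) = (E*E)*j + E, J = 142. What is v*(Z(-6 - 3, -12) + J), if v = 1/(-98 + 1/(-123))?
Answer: 103197/12055 ≈ 8.5605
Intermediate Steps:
Z(E, j) = E + j*E**2 (Z(E, j) = E**2*j + E = j*E**2 + E = E + j*E**2)
v = -123/12055 (v = 1/(-98 - 1/123) = 1/(-12055/123) = -123/12055 ≈ -0.010203)
v*(Z(-6 - 3, -12) + J) = -123*((-6 - 3)*(1 + (-6 - 3)*(-12)) + 142)/12055 = -123*(-9*(1 - 9*(-12)) + 142)/12055 = -123*(-9*(1 + 108) + 142)/12055 = -123*(-9*109 + 142)/12055 = -123*(-981 + 142)/12055 = -123/12055*(-839) = 103197/12055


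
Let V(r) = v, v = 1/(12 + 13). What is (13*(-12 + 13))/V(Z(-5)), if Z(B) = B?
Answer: 325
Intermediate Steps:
v = 1/25 ≈ 0.040000
V(r) = 1/25
(13*(-12 + 13))/V(Z(-5)) = (13*(-12 + 13))/(1/25) = (13*1)*25 = 13*25 = 325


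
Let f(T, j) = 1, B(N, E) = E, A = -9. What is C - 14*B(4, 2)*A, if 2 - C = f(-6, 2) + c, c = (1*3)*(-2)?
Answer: 259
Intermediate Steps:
c = -6 (c = 3*(-2) = -6)
C = 7 (C = 2 - (1 - 6) = 2 - 1*(-5) = 2 + 5 = 7)
C - 14*B(4, 2)*A = 7 - 28*(-9) = 7 - 14*(-18) = 7 + 252 = 259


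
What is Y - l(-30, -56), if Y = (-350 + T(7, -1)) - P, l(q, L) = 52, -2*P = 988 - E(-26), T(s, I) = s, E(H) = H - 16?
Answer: 120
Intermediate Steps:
E(H) = -16 + H
P = -515 (P = -(988 - (-16 - 26))/2 = -(988 - 1*(-42))/2 = -(988 + 42)/2 = -1/2*1030 = -515)
Y = 172 (Y = (-350 + 7) - 1*(-515) = -343 + 515 = 172)
Y - l(-30, -56) = 172 - 1*52 = 172 - 52 = 120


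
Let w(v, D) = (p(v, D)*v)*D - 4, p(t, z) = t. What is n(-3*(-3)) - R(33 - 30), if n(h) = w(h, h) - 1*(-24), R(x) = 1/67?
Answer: 50182/67 ≈ 748.99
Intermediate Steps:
w(v, D) = -4 + D*v**2 (w(v, D) = (v*v)*D - 4 = v**2*D - 4 = D*v**2 - 4 = -4 + D*v**2)
R(x) = 1/67
n(h) = 20 + h**3 (n(h) = (-4 + h*h**2) - 1*(-24) = (-4 + h**3) + 24 = 20 + h**3)
n(-3*(-3)) - R(33 - 30) = (20 + (-3*(-3))**3) - 1*1/67 = (20 + 9**3) - 1/67 = (20 + 729) - 1/67 = 749 - 1/67 = 50182/67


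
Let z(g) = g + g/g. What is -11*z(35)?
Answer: -396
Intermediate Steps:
z(g) = 1 + g (z(g) = g + 1 = 1 + g)
-11*z(35) = -11*(1 + 35) = -11*36 = -396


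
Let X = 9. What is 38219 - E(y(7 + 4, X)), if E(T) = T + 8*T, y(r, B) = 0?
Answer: 38219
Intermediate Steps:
E(T) = 9*T
38219 - E(y(7 + 4, X)) = 38219 - 9*0 = 38219 - 1*0 = 38219 + 0 = 38219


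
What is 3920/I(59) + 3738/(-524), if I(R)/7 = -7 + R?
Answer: 12383/3406 ≈ 3.6356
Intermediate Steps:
I(R) = -49 + 7*R (I(R) = 7*(-7 + R) = -49 + 7*R)
3920/I(59) + 3738/(-524) = 3920/(-49 + 7*59) + 3738/(-524) = 3920/(-49 + 413) + 3738*(-1/524) = 3920/364 - 1869/262 = 3920*(1/364) - 1869/262 = 140/13 - 1869/262 = 12383/3406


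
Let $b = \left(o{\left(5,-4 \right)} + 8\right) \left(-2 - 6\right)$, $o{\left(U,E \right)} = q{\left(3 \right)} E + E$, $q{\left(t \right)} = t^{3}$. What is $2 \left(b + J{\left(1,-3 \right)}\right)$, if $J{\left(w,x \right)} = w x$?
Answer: $1658$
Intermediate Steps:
$o{\left(U,E \right)} = 28 E$ ($o{\left(U,E \right)} = 3^{3} E + E = 27 E + E = 28 E$)
$b = 832$ ($b = \left(28 \left(-4\right) + 8\right) \left(-2 - 6\right) = \left(-112 + 8\right) \left(-8\right) = \left(-104\right) \left(-8\right) = 832$)
$2 \left(b + J{\left(1,-3 \right)}\right) = 2 \left(832 + 1 \left(-3\right)\right) = 2 \left(832 - 3\right) = 2 \cdot 829 = 1658$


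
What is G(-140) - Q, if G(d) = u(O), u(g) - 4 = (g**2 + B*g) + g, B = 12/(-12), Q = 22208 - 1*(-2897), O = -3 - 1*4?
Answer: -25052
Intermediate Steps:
O = -7 (O = -3 - 4 = -7)
Q = 25105 (Q = 22208 + 2897 = 25105)
B = -1 (B = 12*(-1/12) = -1)
u(g) = 4 + g**2 (u(g) = 4 + ((g**2 - g) + g) = 4 + g**2)
G(d) = 53 (G(d) = 4 + (-7)**2 = 4 + 49 = 53)
G(-140) - Q = 53 - 1*25105 = 53 - 25105 = -25052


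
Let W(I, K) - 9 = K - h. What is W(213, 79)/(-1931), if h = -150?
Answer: -238/1931 ≈ -0.12325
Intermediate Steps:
W(I, K) = 159 + K (W(I, K) = 9 + (K - 1*(-150)) = 9 + (K + 150) = 9 + (150 + K) = 159 + K)
W(213, 79)/(-1931) = (159 + 79)/(-1931) = 238*(-1/1931) = -238/1931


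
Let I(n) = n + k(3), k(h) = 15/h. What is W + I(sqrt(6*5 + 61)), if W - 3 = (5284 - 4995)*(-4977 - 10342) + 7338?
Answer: -4419845 + sqrt(91) ≈ -4.4198e+6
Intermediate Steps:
W = -4419850 (W = 3 + ((5284 - 4995)*(-4977 - 10342) + 7338) = 3 + (289*(-15319) + 7338) = 3 + (-4427191 + 7338) = 3 - 4419853 = -4419850)
I(n) = 5 + n (I(n) = n + 15/3 = n + 15*(1/3) = n + 5 = 5 + n)
W + I(sqrt(6*5 + 61)) = -4419850 + (5 + sqrt(6*5 + 61)) = -4419850 + (5 + sqrt(30 + 61)) = -4419850 + (5 + sqrt(91)) = -4419845 + sqrt(91)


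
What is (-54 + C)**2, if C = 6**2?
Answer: 324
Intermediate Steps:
C = 36
(-54 + C)**2 = (-54 + 36)**2 = (-18)**2 = 324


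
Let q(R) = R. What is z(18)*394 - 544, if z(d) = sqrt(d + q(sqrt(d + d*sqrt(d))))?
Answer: -544 + 394*sqrt(18 + 3*sqrt(2)*sqrt(1 + 3*sqrt(2))) ≈ 1530.2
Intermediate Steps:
z(d) = sqrt(d + sqrt(d + d**(3/2))) (z(d) = sqrt(d + sqrt(d + d*sqrt(d))) = sqrt(d + sqrt(d + d**(3/2))))
z(18)*394 - 544 = sqrt(18 + sqrt(18 + 18**(3/2)))*394 - 544 = sqrt(18 + sqrt(18 + 54*sqrt(2)))*394 - 544 = 394*sqrt(18 + sqrt(18 + 54*sqrt(2))) - 544 = -544 + 394*sqrt(18 + sqrt(18 + 54*sqrt(2)))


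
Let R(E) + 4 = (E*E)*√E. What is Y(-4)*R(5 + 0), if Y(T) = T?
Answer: 16 - 100*√5 ≈ -207.61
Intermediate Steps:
R(E) = -4 + E^(5/2) (R(E) = -4 + (E*E)*√E = -4 + E²*√E = -4 + E^(5/2))
Y(-4)*R(5 + 0) = -4*(-4 + (5 + 0)^(5/2)) = -4*(-4 + 5^(5/2)) = -4*(-4 + 25*√5) = 16 - 100*√5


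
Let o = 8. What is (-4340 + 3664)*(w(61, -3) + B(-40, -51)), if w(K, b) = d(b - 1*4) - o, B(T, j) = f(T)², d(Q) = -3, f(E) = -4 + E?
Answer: -1301300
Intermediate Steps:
B(T, j) = (-4 + T)²
w(K, b) = -11 (w(K, b) = -3 - 1*8 = -3 - 8 = -11)
(-4340 + 3664)*(w(61, -3) + B(-40, -51)) = (-4340 + 3664)*(-11 + (-4 - 40)²) = -676*(-11 + (-44)²) = -676*(-11 + 1936) = -676*1925 = -1301300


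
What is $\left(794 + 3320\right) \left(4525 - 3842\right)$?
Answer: $2809862$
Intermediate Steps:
$\left(794 + 3320\right) \left(4525 - 3842\right) = 4114 \cdot 683 = 2809862$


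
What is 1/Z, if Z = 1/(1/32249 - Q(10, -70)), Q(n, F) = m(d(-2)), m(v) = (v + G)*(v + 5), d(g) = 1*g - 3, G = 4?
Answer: 1/32249 ≈ 3.1009e-5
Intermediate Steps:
d(g) = -3 + g (d(g) = g - 3 = -3 + g)
m(v) = (4 + v)*(5 + v) (m(v) = (v + 4)*(v + 5) = (4 + v)*(5 + v))
Q(n, F) = 0 (Q(n, F) = 20 + (-3 - 2)² + 9*(-3 - 2) = 20 + (-5)² + 9*(-5) = 20 + 25 - 45 = 0)
Z = 32249 (Z = 1/(1/32249 - 1*0) = 1/(1/32249 + 0) = 1/(1/32249) = 32249)
1/Z = 1/32249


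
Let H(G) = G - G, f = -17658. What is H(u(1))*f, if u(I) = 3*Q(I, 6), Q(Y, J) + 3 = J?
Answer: 0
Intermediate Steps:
Q(Y, J) = -3 + J
u(I) = 9 (u(I) = 3*(-3 + 6) = 3*3 = 9)
H(G) = 0
H(u(1))*f = 0*(-17658) = 0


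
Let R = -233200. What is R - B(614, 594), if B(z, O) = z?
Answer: -233814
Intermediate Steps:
R - B(614, 594) = -233200 - 1*614 = -233200 - 614 = -233814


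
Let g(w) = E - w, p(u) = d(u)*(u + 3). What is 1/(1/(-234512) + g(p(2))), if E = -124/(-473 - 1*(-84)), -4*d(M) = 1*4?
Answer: 91225168/485204939 ≈ 0.18801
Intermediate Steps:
d(M) = -1 (d(M) = -4/4 = -1/4*4 = -1)
p(u) = -3 - u (p(u) = -(u + 3) = -(3 + u) = -3 - u)
E = 124/389 (E = -124/(-473 + 84) = -124/(-389) = -124*(-1/389) = 124/389 ≈ 0.31877)
g(w) = 124/389 - w
1/(1/(-234512) + g(p(2))) = 1/(1/(-234512) + (124/389 - (-3 - 1*2))) = 1/(-1/234512 + (124/389 - (-3 - 2))) = 1/(-1/234512 + (124/389 - 1*(-5))) = 1/(-1/234512 + (124/389 + 5)) = 1/(-1/234512 + 2069/389) = 1/(485204939/91225168) = 91225168/485204939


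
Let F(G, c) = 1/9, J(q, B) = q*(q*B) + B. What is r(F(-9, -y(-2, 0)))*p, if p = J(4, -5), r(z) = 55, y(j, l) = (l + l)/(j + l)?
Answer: -4675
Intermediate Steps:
y(j, l) = 2*l/(j + l) (y(j, l) = (2*l)/(j + l) = 2*l/(j + l))
J(q, B) = B + B*q² (J(q, B) = q*(B*q) + B = B*q² + B = B + B*q²)
F(G, c) = ⅑
p = -85 (p = -5*(1 + 4²) = -5*(1 + 16) = -5*17 = -85)
r(F(-9, -y(-2, 0)))*p = 55*(-85) = -4675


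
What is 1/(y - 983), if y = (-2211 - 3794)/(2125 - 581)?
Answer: -1544/1523757 ≈ -0.0010133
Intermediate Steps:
y = -6005/1544 ≈ -3.8892
1/(y - 983) = 1/(-6005/1544 - 983) = 1/(-1523757/1544) = -1544/1523757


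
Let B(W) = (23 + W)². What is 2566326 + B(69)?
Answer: 2574790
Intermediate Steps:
2566326 + B(69) = 2566326 + (23 + 69)² = 2566326 + 92² = 2566326 + 8464 = 2574790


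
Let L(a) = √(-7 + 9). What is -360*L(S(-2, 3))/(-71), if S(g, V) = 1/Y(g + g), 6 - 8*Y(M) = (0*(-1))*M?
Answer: 360*√2/71 ≈ 7.1707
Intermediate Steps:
Y(M) = ¾ (Y(M) = ¾ - 0*(-1)*M/8 = ¾ - 0*M = ¾ - ⅛*0 = ¾ + 0 = ¾)
S(g, V) = 4/3 (S(g, V) = 1/(¾) = 4/3)
L(a) = √2
-360*L(S(-2, 3))/(-71) = -360*√2/(-71) = -360*√2*(-1)/71 = -(-360)*√2/71 = 360*√2/71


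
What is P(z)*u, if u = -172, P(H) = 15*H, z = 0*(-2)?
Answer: 0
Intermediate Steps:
z = 0
P(z)*u = (15*0)*(-172) = 0*(-172) = 0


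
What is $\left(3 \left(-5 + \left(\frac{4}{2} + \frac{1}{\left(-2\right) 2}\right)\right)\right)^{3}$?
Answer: $- \frac{59319}{64} \approx -926.86$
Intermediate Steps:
$\left(3 \left(-5 + \left(\frac{4}{2} + \frac{1}{\left(-2\right) 2}\right)\right)\right)^{3} = \left(3 \left(-5 + \left(4 \cdot \frac{1}{2} - \frac{1}{4}\right)\right)\right)^{3} = \left(3 \left(-5 + \left(2 - \frac{1}{4}\right)\right)\right)^{3} = \left(3 \left(-5 + \frac{7}{4}\right)\right)^{3} = \left(3 \left(- \frac{13}{4}\right)\right)^{3} = \left(- \frac{39}{4}\right)^{3} = - \frac{59319}{64}$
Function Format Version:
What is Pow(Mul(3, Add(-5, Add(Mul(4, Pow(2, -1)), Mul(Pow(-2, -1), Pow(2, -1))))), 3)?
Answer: Rational(-59319, 64) ≈ -926.86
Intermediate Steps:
Pow(Mul(3, Add(-5, Add(Mul(4, Pow(2, -1)), Mul(Pow(-2, -1), Pow(2, -1))))), 3) = Pow(Mul(3, Add(-5, Add(Mul(4, Rational(1, 2)), Mul(Rational(-1, 2), Rational(1, 2))))), 3) = Pow(Mul(3, Add(-5, Add(2, Rational(-1, 4)))), 3) = Pow(Mul(3, Add(-5, Rational(7, 4))), 3) = Pow(Mul(3, Rational(-13, 4)), 3) = Pow(Rational(-39, 4), 3) = Rational(-59319, 64)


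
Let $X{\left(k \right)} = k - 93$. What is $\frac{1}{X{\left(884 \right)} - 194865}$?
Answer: $- \frac{1}{194074} \approx -5.1527 \cdot 10^{-6}$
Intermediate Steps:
$X{\left(k \right)} = -93 + k$
$\frac{1}{X{\left(884 \right)} - 194865} = \frac{1}{\left(-93 + 884\right) - 194865} = \frac{1}{791 - 194865} = \frac{1}{-194074} = - \frac{1}{194074}$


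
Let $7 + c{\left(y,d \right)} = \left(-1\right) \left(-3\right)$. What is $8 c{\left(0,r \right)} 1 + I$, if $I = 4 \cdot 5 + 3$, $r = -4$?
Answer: $-9$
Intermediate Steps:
$c{\left(y,d \right)} = -4$ ($c{\left(y,d \right)} = -7 - -3 = -7 + 3 = -4$)
$I = 23$ ($I = 20 + 3 = 23$)
$8 c{\left(0,r \right)} 1 + I = 8 \left(-4\right) 1 + 23 = \left(-32\right) 1 + 23 = -32 + 23 = -9$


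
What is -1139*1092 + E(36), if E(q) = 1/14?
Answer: -17413031/14 ≈ -1.2438e+6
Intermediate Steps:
E(q) = 1/14
-1139*1092 + E(36) = -1139*1092 + 1/14 = -1243788 + 1/14 = -17413031/14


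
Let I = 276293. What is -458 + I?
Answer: 275835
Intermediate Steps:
-458 + I = -458 + 276293 = 275835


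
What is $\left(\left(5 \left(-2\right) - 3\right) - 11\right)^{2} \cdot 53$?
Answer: $30528$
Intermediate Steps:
$\left(\left(5 \left(-2\right) - 3\right) - 11\right)^{2} \cdot 53 = \left(\left(-10 - 3\right) - 11\right)^{2} \cdot 53 = \left(-13 - 11\right)^{2} \cdot 53 = \left(-24\right)^{2} \cdot 53 = 576 \cdot 53 = 30528$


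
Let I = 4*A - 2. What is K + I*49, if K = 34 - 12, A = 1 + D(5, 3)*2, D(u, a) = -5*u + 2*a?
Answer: -7328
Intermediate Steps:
A = -37 (A = 1 + (-5*5 + 2*3)*2 = 1 + (-25 + 6)*2 = 1 - 19*2 = 1 - 38 = -37)
K = 22
I = -150 (I = 4*(-37) - 2 = -148 - 2 = -150)
K + I*49 = 22 - 150*49 = 22 - 7350 = -7328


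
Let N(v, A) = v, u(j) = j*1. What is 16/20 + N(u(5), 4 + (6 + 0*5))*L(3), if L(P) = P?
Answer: 79/5 ≈ 15.800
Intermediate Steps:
u(j) = j
16/20 + N(u(5), 4 + (6 + 0*5))*L(3) = 16/20 + 5*3 = 16*(1/20) + 15 = 4/5 + 15 = 79/5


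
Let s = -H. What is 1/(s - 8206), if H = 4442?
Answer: -1/12648 ≈ -7.9064e-5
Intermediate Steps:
s = -4442 (s = -1*4442 = -4442)
1/(s - 8206) = 1/(-4442 - 8206) = 1/(-12648) = -1/12648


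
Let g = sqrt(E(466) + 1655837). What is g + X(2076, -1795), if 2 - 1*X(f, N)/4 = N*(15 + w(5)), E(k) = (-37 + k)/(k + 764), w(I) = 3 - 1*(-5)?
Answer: 165148 + sqrt(278346258330)/410 ≈ 1.6643e+5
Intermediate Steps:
w(I) = 8 (w(I) = 3 + 5 = 8)
E(k) = (-37 + k)/(764 + k)
X(f, N) = 8 - 92*N (X(f, N) = 8 - 4*N*(15 + 8) = 8 - 4*N*23 = 8 - 92*N)
g = sqrt(278346258330)/410 (g = sqrt((-37 + 466)/(764 + 466) + 1655837) = sqrt(429/1230 + 1655837) = sqrt((1/1230)*429 + 1655837) = sqrt(143/410 + 1655837) = sqrt(678893313/410) = sqrt(278346258330)/410 ≈ 1286.8)
g + X(2076, -1795) = sqrt(278346258330)/410 + (8 - 92*(-1795)) = sqrt(278346258330)/410 + (8 + 165140) = sqrt(278346258330)/410 + 165148 = 165148 + sqrt(278346258330)/410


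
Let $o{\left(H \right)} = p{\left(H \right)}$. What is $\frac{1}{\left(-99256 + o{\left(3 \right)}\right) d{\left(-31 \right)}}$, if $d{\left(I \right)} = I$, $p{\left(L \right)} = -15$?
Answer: $\frac{1}{3077401} \approx 3.2495 \cdot 10^{-7}$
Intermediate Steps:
$o{\left(H \right)} = -15$
$\frac{1}{\left(-99256 + o{\left(3 \right)}\right) d{\left(-31 \right)}} = \frac{1}{\left(-99256 - 15\right) \left(-31\right)} = \frac{1}{-99271} \left(- \frac{1}{31}\right) = \left(- \frac{1}{99271}\right) \left(- \frac{1}{31}\right) = \frac{1}{3077401}$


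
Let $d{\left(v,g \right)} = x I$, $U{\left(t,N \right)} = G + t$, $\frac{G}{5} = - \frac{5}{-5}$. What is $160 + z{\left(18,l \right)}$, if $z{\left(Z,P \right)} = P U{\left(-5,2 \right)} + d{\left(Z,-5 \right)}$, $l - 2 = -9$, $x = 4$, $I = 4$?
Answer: $176$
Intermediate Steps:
$G = 5$ ($G = 5 \left(- \frac{5}{-5}\right) = 5 \left(\left(-5\right) \left(- \frac{1}{5}\right)\right) = 5 \cdot 1 = 5$)
$l = -7$ ($l = 2 - 9 = -7$)
$U{\left(t,N \right)} = 5 + t$
$d{\left(v,g \right)} = 16$ ($d{\left(v,g \right)} = 4 \cdot 4 = 16$)
$z{\left(Z,P \right)} = 16$ ($z{\left(Z,P \right)} = P \left(5 - 5\right) + 16 = P 0 + 16 = 0 + 16 = 16$)
$160 + z{\left(18,l \right)} = 160 + 16 = 176$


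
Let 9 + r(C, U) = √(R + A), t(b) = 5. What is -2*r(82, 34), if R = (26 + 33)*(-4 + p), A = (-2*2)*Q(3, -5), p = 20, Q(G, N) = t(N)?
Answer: 18 - 4*√231 ≈ -42.795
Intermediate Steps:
Q(G, N) = 5
A = -20 (A = -2*2*5 = -4*5 = -20)
R = 944 (R = (26 + 33)*(-4 + 20) = 59*16 = 944)
r(C, U) = -9 + 2*√231 (r(C, U) = -9 + √(944 - 20) = -9 + √924 = -9 + 2*√231)
-2*r(82, 34) = -2*(-9 + 2*√231) = 18 - 4*√231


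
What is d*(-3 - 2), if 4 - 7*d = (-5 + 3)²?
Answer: 0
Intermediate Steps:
d = 0 (d = 4/7 - (-5 + 3)²/7 = 4/7 - ⅐*(-2)² = 4/7 - ⅐*4 = 4/7 - 4/7 = 0)
d*(-3 - 2) = 0*(-3 - 2) = 0*(-5) = 0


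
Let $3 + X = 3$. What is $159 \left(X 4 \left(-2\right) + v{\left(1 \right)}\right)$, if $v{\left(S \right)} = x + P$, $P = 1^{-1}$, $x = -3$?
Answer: $-318$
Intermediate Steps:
$X = 0$ ($X = -3 + 3 = 0$)
$P = 1$
$v{\left(S \right)} = -2$ ($v{\left(S \right)} = -3 + 1 = -2$)
$159 \left(X 4 \left(-2\right) + v{\left(1 \right)}\right) = 159 \left(0 \cdot 4 \left(-2\right) - 2\right) = 159 \left(0 \left(-2\right) - 2\right) = 159 \left(0 - 2\right) = 159 \left(-2\right) = -318$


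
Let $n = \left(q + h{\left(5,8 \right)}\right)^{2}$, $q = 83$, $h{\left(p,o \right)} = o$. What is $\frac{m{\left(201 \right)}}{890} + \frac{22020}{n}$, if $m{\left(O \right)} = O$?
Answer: $\frac{21262281}{7370090} \approx 2.8849$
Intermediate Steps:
$n = 8281$ ($n = \left(83 + 8\right)^{2} = 91^{2} = 8281$)
$\frac{m{\left(201 \right)}}{890} + \frac{22020}{n} = \frac{201}{890} + \frac{22020}{8281} = \frac{21262281}{7370090}$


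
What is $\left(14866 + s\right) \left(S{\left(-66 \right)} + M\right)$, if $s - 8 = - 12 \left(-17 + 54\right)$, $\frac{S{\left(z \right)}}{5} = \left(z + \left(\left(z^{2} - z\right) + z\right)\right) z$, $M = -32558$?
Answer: $-20898362940$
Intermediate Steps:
$S{\left(z \right)} = 5 z \left(z + z^{2}\right)$ ($S{\left(z \right)} = 5 \left(z + \left(\left(z^{2} - z\right) + z\right)\right) z = 5 \left(z + z^{2}\right) z = 5 z \left(z + z^{2}\right)$)
$s = -436$ ($s = 8 - 12 \left(-17 + 54\right) = 8 - 444 = -436$)
$\left(14866 + s\right) \left(S{\left(-66 \right)} + M\right) = \left(14866 - 436\right) \left(5 \left(-66\right)^{2} \left(1 - 66\right) - 32558\right) = 14430 \left(5 \cdot 4356 \left(-65\right) - 32558\right) = 14430 \left(-1415700 - 32558\right) = 14430 \left(-1448258\right) = -20898362940$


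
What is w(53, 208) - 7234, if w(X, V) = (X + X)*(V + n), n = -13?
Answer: 13436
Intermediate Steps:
w(X, V) = 2*X*(-13 + V) (w(X, V) = (X + X)*(V - 13) = (2*X)*(-13 + V) = 2*X*(-13 + V))
w(53, 208) - 7234 = 2*53*(-13 + 208) - 7234 = 2*53*195 - 7234 = 20670 - 7234 = 13436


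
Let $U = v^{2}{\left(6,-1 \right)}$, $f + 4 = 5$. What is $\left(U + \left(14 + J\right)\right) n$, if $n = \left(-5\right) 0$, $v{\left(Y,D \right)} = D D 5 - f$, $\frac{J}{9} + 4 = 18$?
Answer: $0$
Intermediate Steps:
$f = 1$ ($f = -4 + 5 = 1$)
$J = 126$ ($J = -36 + 9 \cdot 18 = -36 + 162 = 126$)
$v{\left(Y,D \right)} = -1 + 5 D^{2}$ ($v{\left(Y,D \right)} = D D 5 - 1 = D^{2} \cdot 5 - 1 = 5 D^{2} - 1 = -1 + 5 D^{2}$)
$U = 16$ ($U = \left(-1 + 5 \left(-1\right)^{2}\right)^{2} = \left(-1 + 5 \cdot 1\right)^{2} = \left(-1 + 5\right)^{2} = 4^{2} = 16$)
$n = 0$
$\left(U + \left(14 + J\right)\right) n = \left(16 + \left(14 + 126\right)\right) 0 = \left(16 + 140\right) 0 = 156 \cdot 0 = 0$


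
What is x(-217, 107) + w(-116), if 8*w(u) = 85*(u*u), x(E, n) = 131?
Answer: 143101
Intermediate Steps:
w(u) = 85*u**2/8 (w(u) = (85*(u*u))/8 = (85*u**2)/8 = 85*u**2/8)
x(-217, 107) + w(-116) = 131 + (85/8)*(-116)**2 = 131 + (85/8)*13456 = 131 + 142970 = 143101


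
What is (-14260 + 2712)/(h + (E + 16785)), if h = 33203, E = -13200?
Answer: -2887/9197 ≈ -0.31391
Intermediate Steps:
(-14260 + 2712)/(h + (E + 16785)) = (-14260 + 2712)/(33203 + (-13200 + 16785)) = -11548/(33203 + 3585) = -11548/36788 = -11548*1/36788 = -2887/9197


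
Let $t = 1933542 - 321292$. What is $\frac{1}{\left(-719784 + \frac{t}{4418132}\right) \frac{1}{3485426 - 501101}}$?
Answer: $- \frac{6592570890450}{1590049555619} \approx -4.1461$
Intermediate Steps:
$t = 1612250$
$\frac{1}{\left(-719784 + \frac{t}{4418132}\right) \frac{1}{3485426 - 501101}} = \frac{1}{\left(-719784 + \frac{1612250}{4418132}\right) \frac{1}{3485426 - 501101}} = \frac{1}{\left(-719784 + 1612250 \cdot \frac{1}{4418132}\right) \frac{1}{2984325}} = \frac{1}{\left(-719784 + \frac{806125}{2209066}\right) \frac{1}{2984325}} = \frac{1}{\left(- \frac{1590049555619}{2209066}\right) \frac{1}{2984325}} = \frac{1}{- \frac{1590049555619}{6592570890450}} = - \frac{6592570890450}{1590049555619}$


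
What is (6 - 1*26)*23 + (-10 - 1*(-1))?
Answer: -469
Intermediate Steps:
(6 - 1*26)*23 + (-10 - 1*(-1)) = (6 - 26)*23 + (-10 + 1) = -20*23 - 9 = -460 - 9 = -469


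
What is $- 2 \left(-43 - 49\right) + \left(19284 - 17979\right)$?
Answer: $1489$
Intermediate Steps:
$- 2 \left(-43 - 49\right) + \left(19284 - 17979\right) = \left(-2\right) \left(-92\right) + 1305 = 184 + 1305 = 1489$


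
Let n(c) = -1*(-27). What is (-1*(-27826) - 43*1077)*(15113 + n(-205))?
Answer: -279862900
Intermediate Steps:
n(c) = 27
(-1*(-27826) - 43*1077)*(15113 + n(-205)) = (-1*(-27826) - 43*1077)*(15113 + 27) = (27826 - 46311)*15140 = -18485*15140 = -279862900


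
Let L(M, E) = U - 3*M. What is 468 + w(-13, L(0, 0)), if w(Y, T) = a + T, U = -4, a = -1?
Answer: 463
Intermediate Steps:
L(M, E) = -4 - 3*M
w(Y, T) = -1 + T
468 + w(-13, L(0, 0)) = 468 + (-1 + (-4 - 3*0)) = 468 + (-1 + (-4 + 0)) = 468 + (-1 - 4) = 468 - 5 = 463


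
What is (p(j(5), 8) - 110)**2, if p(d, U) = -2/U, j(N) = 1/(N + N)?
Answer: 194481/16 ≈ 12155.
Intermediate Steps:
j(N) = 1/(2*N)
(p(j(5), 8) - 110)**2 = (-2/8 - 110)**2 = (-2*1/8 - 110)**2 = (-1/4 - 110)**2 = (-441/4)**2 = 194481/16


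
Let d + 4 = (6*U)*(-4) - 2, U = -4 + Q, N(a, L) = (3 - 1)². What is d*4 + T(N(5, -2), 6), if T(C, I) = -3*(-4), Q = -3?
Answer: 660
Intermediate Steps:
N(a, L) = 4 (N(a, L) = 2² = 4)
U = -7 (U = -4 - 3 = -7)
d = 162 (d = -4 + ((6*(-7))*(-4) - 2) = -4 + (-42*(-4) - 2) = -4 + (168 - 2) = -4 + 166 = 162)
T(C, I) = 12
d*4 + T(N(5, -2), 6) = 162*4 + 12 = 648 + 12 = 660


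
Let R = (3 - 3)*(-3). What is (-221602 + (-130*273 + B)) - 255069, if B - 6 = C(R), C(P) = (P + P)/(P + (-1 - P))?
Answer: -512155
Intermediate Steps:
R = 0 (R = 0*(-3) = 0)
C(P) = -2*P (C(P) = (2*P)/(-1) = (2*P)*(-1) = -2*P)
B = 6 (B = 6 - 2*0 = 6 + 0 = 6)
(-221602 + (-130*273 + B)) - 255069 = (-221602 + (-130*273 + 6)) - 255069 = (-221602 + (-35490 + 6)) - 255069 = (-221602 - 35484) - 255069 = -257086 - 255069 = -512155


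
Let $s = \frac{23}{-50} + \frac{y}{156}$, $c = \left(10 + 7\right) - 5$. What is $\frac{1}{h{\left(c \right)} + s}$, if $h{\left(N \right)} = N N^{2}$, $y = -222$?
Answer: $\frac{325}{560988} \approx 0.00057933$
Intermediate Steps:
$c = 12$ ($c = 17 - 5 = 12$)
$h{\left(N \right)} = N^{3}$
$s = - \frac{612}{325}$ ($s = \frac{23}{-50} - \frac{222}{156} = 23 \left(- \frac{1}{50}\right) - \frac{37}{26} = - \frac{23}{50} - \frac{37}{26} = - \frac{612}{325} \approx -1.8831$)
$\frac{1}{h{\left(c \right)} + s} = \frac{1}{12^{3} - \frac{612}{325}} = \frac{1}{1728 - \frac{612}{325}} = \frac{1}{\frac{560988}{325}} = \frac{325}{560988}$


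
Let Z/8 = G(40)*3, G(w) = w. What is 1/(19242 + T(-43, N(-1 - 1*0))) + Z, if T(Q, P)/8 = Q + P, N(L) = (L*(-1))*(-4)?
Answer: 18111361/18866 ≈ 960.00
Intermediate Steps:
N(L) = 4*L (N(L) = -L*(-4) = 4*L)
T(Q, P) = 8*P + 8*Q (T(Q, P) = 8*(Q + P) = 8*(P + Q) = 8*P + 8*Q)
Z = 960 (Z = 8*(40*3) = 8*120 = 960)
1/(19242 + T(-43, N(-1 - 1*0))) + Z = 1/(19242 + (8*(4*(-1 - 1*0)) + 8*(-43))) + 960 = 1/(19242 + (8*(4*(-1 + 0)) - 344)) + 960 = 1/(19242 + (8*(4*(-1)) - 344)) + 960 = 1/(19242 + (8*(-4) - 344)) + 960 = 1/(19242 + (-32 - 344)) + 960 = 1/(19242 - 376) + 960 = 1/18866 + 960 = 18111361/18866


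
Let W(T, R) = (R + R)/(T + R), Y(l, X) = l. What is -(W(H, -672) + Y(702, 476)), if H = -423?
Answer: -256678/365 ≈ -703.23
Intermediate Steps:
W(T, R) = 2*R/(R + T) (W(T, R) = (2*R)/(R + T) = 2*R/(R + T))
-(W(H, -672) + Y(702, 476)) = -(2*(-672)/(-672 - 423) + 702) = -(2*(-672)/(-1095) + 702) = -(2*(-672)*(-1/1095) + 702) = -(448/365 + 702) = -1*256678/365 = -256678/365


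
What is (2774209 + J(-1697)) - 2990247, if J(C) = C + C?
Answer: -219432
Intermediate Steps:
J(C) = 2*C
(2774209 + J(-1697)) - 2990247 = (2774209 + 2*(-1697)) - 2990247 = (2774209 - 3394) - 2990247 = 2770815 - 2990247 = -219432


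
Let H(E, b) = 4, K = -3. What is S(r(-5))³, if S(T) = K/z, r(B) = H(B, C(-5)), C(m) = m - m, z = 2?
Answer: -27/8 ≈ -3.3750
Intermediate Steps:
C(m) = 0
r(B) = 4
S(T) = -3/2
S(r(-5))³ = (-3/2)³ = -27/8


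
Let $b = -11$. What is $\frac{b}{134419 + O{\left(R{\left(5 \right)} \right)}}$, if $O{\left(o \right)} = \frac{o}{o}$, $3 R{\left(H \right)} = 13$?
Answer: $- \frac{1}{12220} \approx -8.1833 \cdot 10^{-5}$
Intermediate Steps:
$R{\left(H \right)} = \frac{13}{3}$ ($R{\left(H \right)} = \frac{1}{3} \cdot 13 = \frac{13}{3}$)
$O{\left(o \right)} = 1$
$\frac{b}{134419 + O{\left(R{\left(5 \right)} \right)}} = \frac{1}{134419 + 1} \left(-11\right) = \frac{1}{134420} \left(-11\right) = - \frac{1}{12220}$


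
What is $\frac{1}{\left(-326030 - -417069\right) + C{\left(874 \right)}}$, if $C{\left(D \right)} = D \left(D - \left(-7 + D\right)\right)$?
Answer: $\frac{1}{97157} \approx 1.0293 \cdot 10^{-5}$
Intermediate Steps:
$C{\left(D \right)} = 7 D$ ($C{\left(D \right)} = D 7 = 7 D$)
$\frac{1}{\left(-326030 - -417069\right) + C{\left(874 \right)}} = \frac{1}{\left(-326030 - -417069\right) + 7 \cdot 874} = \frac{1}{\left(-326030 + 417069\right) + 6118} = \frac{1}{91039 + 6118} = \frac{1}{97157}$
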